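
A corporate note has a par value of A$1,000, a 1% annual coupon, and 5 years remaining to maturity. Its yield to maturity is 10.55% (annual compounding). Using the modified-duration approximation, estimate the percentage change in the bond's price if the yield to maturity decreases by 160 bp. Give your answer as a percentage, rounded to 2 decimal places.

+7.05%

Periodic yield y = 0.1055. Modified duration first:
  t   CF        PV=CF/(1+0.1055)^t    t·PV
  1        10.00         9.0457         9.0457
  2        10.00         8.1824        16.3649
  3        10.00         7.4016        22.2047
  4        10.00         6.6952        26.7809
  5     1,010.00       611.6847     3,058.4237
  Σ                    643.0096     3,132.8198
P = 643.0096; D_Mac = 4.87212 yrs; D_mod = 4.87212/(1+0.1055) = 4.40716 yrs.
ΔP/P ≈ -D_mod · Δy = -4.40716 × (-0.016) = +0.070515 = +7.0515%.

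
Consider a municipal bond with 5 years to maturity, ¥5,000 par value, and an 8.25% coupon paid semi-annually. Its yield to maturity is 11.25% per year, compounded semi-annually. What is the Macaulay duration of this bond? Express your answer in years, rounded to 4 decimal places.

Periodic yield y = 0.05625. Discount each cash flow and weight by its period:
  t   CF        PV=CF/(1+0.05625)^t    t·PV
  1       206.25       195.2663       195.2663
  2       206.25       184.8675       369.7350
  3       206.25       175.0225       525.0674
  4       206.25       165.7017       662.8070
  5       206.25       156.8774       784.3869
  6       206.25       148.5230       891.1378
  7       206.25       140.6135       984.2942
  8       206.25       133.1252     1,065.0014
  9       206.25       126.0357     1,134.3210
  10    5,206.25     3,012.0196    30,120.1964
  Σ                  4,438.0522    36,732.2133
Price P = Σ PV = 4,438.0522.
Macaulay duration = Σ(t·PV) / P = 36,732.2133 / 4,438.0522 = 8.27665 half-year periods.
In years: 8.27665 / 2 = 4.13833 years.

4.1383 years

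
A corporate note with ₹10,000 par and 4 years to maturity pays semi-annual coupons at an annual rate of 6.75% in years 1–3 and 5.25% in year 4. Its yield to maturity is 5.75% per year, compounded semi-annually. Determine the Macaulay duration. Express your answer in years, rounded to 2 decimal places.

Periodic yield y = 0.02875. Discount each cash flow and weight by its period:
  t   CF        PV=CF/(1+0.02875)^t    t·PV
  1       337.50       328.0680       328.0680
  2       337.50       318.8997       637.7994
  3       337.50       309.9875       929.9626
  4       337.50       301.3245     1,205.2978
  5       337.50       292.9035     1,464.5174
  6       337.50       284.7178     1,708.3071
  7       262.50       215.2585     1,506.8097
  8    10,262.50     8,180.3971    65,443.1765
  Σ                 10,231.5566    73,223.9386
Price P = Σ PV = 10,231.5566.
Macaulay duration = Σ(t·PV) / P = 73,223.9386 / 10,231.5566 = 7.15668 half-year periods.
In years: 7.15668 / 2 = 3.57834 years.

3.58 years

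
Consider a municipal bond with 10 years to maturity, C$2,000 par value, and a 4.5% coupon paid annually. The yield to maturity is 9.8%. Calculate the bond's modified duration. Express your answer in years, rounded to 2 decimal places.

7.12 years

Periodic yield y = 0.098. First find Macaulay duration:
  t   CF        PV=CF/(1+0.098)^t    t·PV
  1        90.00        81.9672        81.9672
  2        90.00        74.6514       149.3028
  3        90.00        67.9885       203.9655
  4        90.00        61.9203       247.6813
  5        90.00        56.3937       281.9686
  6        90.00        51.3604       308.1625
  7        90.00        46.7763       327.4343
  8        90.00        42.6014       340.8111
  9        90.00        38.7991       349.1917
  10    2,090.00       820.5837     8,205.8370
  Σ                  1,343.0420    10,496.3220
P = 1,343.0420; Macaulay duration = 10,496.3220 / 1,343.0420 = 7.81533 years.
Modified duration = D_Mac / (1 + y) = 7.81533 / 1.098 = 7.11779 years.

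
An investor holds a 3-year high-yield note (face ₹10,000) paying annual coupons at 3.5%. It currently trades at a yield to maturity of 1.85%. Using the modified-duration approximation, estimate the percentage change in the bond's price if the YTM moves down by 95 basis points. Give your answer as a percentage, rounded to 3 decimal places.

Periodic yield y = 0.0185. Modified duration first:
  t   CF        PV=CF/(1+0.0185)^t    t·PV
  1       350.00       343.6426       343.6426
  2       350.00       337.4007       674.8014
  3    10,350.00     9,796.1911    29,388.5734
  Σ                 10,477.2344    30,407.0174
P = 10,477.2344; D_Mac = 2.90220 yrs; D_mod = 2.90220/(1+0.0185) = 2.84948 yrs.
ΔP/P ≈ -D_mod · Δy = -2.84948 × (-0.0095) = +0.027070 = +2.7070%.

+2.707%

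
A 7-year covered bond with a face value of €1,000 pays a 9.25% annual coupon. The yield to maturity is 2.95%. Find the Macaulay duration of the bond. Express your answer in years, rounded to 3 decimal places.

Periodic yield y = 0.0295. Discount each cash flow and weight by its year:
  t   CF        PV=CF/(1+0.0295)^t    t·PV
  1        92.50        89.8494        89.8494
  2        92.50        87.2748       174.5497
  3        92.50        84.7740       254.3220
  4        92.50        82.3448       329.3793
  5        92.50        79.9853       399.9263
  6        92.50        77.6933       466.1599
  7     1,092.50       891.3268     6,239.2879
  Σ                  1,393.2485     7,953.4746
Price P = Σ PV = 1,393.2485.
Macaulay duration = Σ(t·PV) / P = 7,953.4746 / 1,393.2485 = 5.70858 years.

5.709 years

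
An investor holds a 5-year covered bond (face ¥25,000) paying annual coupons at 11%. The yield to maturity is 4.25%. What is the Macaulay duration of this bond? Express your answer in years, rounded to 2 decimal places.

4.22 years

Periodic yield y = 0.0425. Discount each cash flow and weight by its year:
  t   CF        PV=CF/(1+0.0425)^t    t·PV
  1     2,750.00     2,637.8897     2,637.8897
  2     2,750.00     2,530.3498     5,060.6996
  3     2,750.00     2,427.1941     7,281.5822
  4     2,750.00     2,328.2437     9,312.9749
  5    27,750.00    22,536.3028   112,681.5140
  Σ                 32,459.9801   136,974.6604
Price P = Σ PV = 32,459.9801.
Macaulay duration = Σ(t·PV) / P = 136,974.6604 / 32,459.9801 = 4.21980 years.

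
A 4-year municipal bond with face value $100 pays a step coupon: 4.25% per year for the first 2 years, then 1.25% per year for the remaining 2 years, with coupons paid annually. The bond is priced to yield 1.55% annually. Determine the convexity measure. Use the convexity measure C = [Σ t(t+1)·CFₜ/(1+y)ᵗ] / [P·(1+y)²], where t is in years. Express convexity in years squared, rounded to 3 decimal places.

18.074

With y = 0.0155:
  t   CF        PV=CF/(1+0.0155)^t    t·PV        t(t+1)·PV
  1         4.25         4.1851         4.1851           8.3703
  2         4.25         4.1213         8.2425          24.7275
  3         1.25         1.1936         3.5809          14.3236
  4       101.25        95.2084       380.8336       1,904.1682
  Σ                    104.7084       396.8422       1,951.5896
P = 104.7084.
Convexity = Σ t(t+1)·PV / [P·(1+y)²] = 1,951.5896 / (104.7084 × 1.031240) = 18.07370.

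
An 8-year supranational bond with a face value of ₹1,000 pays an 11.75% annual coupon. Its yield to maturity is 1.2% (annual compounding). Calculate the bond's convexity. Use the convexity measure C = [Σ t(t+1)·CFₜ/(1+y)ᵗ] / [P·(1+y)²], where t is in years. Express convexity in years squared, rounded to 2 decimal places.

49.70

With y = 0.012:
  t   CF        PV=CF/(1+0.012)^t    t·PV        t(t+1)·PV
  1       117.50       116.1067       116.1067         232.2134
  2       117.50       114.7300       229.4599         688.3798
  3       117.50       113.3695       340.1086       1,360.4343
  4       117.50       112.0252       448.1009       2,240.5045
  5       117.50       110.6969       553.4843       3,320.9058
  6       117.50       109.3842       656.3055       4,594.1385
  7       117.50       108.0872       756.6104       6,052.8834
  8     1,117.50     1,015.7888     8,126.3106      73,136.7956
  Σ                  1,800.1886    11,226.4869      91,626.2552
P = 1,800.1886.
Convexity = Σ t(t+1)·PV / [P·(1+y)²] = 91,626.2552 / (1,800.1886 × 1.024144) = 49.69823.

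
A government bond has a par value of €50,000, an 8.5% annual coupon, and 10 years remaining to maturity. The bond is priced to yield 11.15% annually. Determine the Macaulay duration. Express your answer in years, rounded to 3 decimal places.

Periodic yield y = 0.1115. Discount each cash flow and weight by its year:
  t   CF        PV=CF/(1+0.1115)^t    t·PV
  1     4,250.00     3,823.6617     3,823.6617
  2     4,250.00     3,440.0915     6,880.1830
  3     4,250.00     3,094.9991     9,284.9973
  4     4,250.00     2,784.5246    11,138.0985
  5     4,250.00     2,505.1953    12,525.9767
  6     4,250.00     2,253.8869    13,523.3217
  7     4,250.00     2,027.7885    14,194.5197
  8     4,250.00     1,824.3711    14,594.9691
  9     4,250.00     1,641.3596    14,772.2360
  10   54,250.00    18,849.7273   188,497.2732
  Σ                 42,245.6058   289,235.2369
Price P = Σ PV = 42,245.6058.
Macaulay duration = Σ(t·PV) / P = 289,235.2369 / 42,245.6058 = 6.84652 years.

6.847 years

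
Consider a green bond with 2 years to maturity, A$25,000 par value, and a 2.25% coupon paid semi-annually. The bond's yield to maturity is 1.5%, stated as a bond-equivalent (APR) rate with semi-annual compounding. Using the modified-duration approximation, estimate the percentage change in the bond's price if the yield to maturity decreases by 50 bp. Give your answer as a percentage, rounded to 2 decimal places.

Periodic yield y = 0.0075. Modified duration first:
  t   CF        PV=CF/(1+0.0075)^t    t·PV
  1       281.25       279.1563       279.1563
  2       281.25       277.0782       554.1565
  3       281.25       275.0156       825.0469
  4    25,281.25    24,536.8227    98,147.2906
  Σ                 25,368.0729    99,805.6503
P = 25,368.0729; D_Mac = 3.93430 half-year periods = 1.96715 yrs; D_mod = 1.96715/(1+0.0075) = 1.95251 yrs.
ΔP/P ≈ -D_mod · Δy = -1.95251 × (-0.005) = +0.009763 = +0.9763%.

+0.98%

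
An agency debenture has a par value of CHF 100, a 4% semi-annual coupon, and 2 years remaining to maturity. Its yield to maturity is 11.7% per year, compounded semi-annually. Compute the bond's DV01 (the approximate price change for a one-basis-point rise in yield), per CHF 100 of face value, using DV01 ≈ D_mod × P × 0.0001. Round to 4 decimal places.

CHF 0.0158

Periodic yield y = 0.0585.
  t   CF        PV=CF/(1+0.0585)^t    t·PV
  1         2.00         1.8895         1.8895
  2         2.00         1.7850         3.5701
  3         2.00         1.6864         5.0592
  4       102.00        81.2525       325.0100
  Σ                     86.6134       335.5287
P = 86.6134; D_Mac = 3.87387 half-year periods = 1.93693 yrs; D_mod = 1.82988 yrs.
DV01 ≈ 1.82988 × 86.6134 × 0.0001 = 0.015849.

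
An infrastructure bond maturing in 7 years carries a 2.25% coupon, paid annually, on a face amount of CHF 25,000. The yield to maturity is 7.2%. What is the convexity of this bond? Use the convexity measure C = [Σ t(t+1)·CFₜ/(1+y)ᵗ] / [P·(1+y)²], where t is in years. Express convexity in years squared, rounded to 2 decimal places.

43.82

With y = 0.072:
  t   CF        PV=CF/(1+0.072)^t    t·PV        t(t+1)·PV
  1       562.50       524.7201       524.7201       1,049.4403
  2       562.50       489.4778       978.9555       2,936.8665
  3       562.50       456.6024     1,369.8071       5,479.2286
  4       562.50       425.9351     1,703.7402       8,518.7011
  5       562.50       397.3275     1,986.6374      11,919.8243
  6       562.50       370.6413     2,223.8478      15,566.9348
  7    25,562.50    15,712.3024   109,986.1165     879,888.9321
  Σ                 18,377.0065   118,773.8247     925,359.9277
P = 18,377.0065.
Convexity = Σ t(t+1)·PV / [P·(1+y)²] = 925,359.9277 / (18,377.0065 × 1.149184) = 43.81737.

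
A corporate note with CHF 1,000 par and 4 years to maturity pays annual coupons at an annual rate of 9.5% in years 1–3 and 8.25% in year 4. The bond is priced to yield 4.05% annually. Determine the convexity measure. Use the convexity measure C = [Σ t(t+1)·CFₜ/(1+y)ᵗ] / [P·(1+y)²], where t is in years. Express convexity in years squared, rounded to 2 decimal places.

With y = 0.0405:
  t   CF        PV=CF/(1+0.0405)^t    t·PV        t(t+1)·PV
  1        95.00        91.3023        91.3023         182.6045
  2        95.00        87.7484       175.4969         526.4907
  3        95.00        84.3330       252.9989       1,011.9955
  4     1,082.50       923.5482     3,694.1928      18,470.9640
  Σ                  1,186.9319     4,213.9908      20,192.0548
P = 1,186.9319.
Convexity = Σ t(t+1)·PV / [P·(1+y)²] = 20,192.0548 / (1,186.9319 × 1.082640) = 15.71341.

15.71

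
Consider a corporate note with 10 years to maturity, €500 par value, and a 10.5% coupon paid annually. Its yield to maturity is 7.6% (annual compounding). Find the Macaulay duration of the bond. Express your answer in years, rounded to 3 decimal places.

6.947 years

Periodic yield y = 0.076. Discount each cash flow and weight by its year:
  t   CF        PV=CF/(1+0.076)^t    t·PV
  1        52.50        48.7918        48.7918
  2        52.50        45.3456        90.6911
  3        52.50        42.1427       126.4281
  4        52.50        39.1661       156.6644
  5        52.50        36.3997       181.9986
  6        52.50        33.8287       202.9724
  7        52.50        31.4393       220.0754
  8        52.50        29.2187       233.7497
  9        52.50        27.1549       244.3945
  10      552.50       265.5887     2,655.8869
  Σ                    599.0763     4,161.6528
Price P = Σ PV = 599.0763.
Macaulay duration = Σ(t·PV) / P = 4,161.6528 / 599.0763 = 6.94678 years.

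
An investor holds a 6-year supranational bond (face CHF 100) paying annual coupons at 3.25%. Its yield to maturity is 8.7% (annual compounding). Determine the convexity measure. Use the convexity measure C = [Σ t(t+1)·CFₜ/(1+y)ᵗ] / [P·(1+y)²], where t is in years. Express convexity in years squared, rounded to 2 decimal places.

With y = 0.087:
  t   CF        PV=CF/(1+0.087)^t    t·PV        t(t+1)·PV
  1         3.25         2.9899         2.9899           5.9798
  2         3.25         2.7506         5.5012          16.5035
  3         3.25         2.5304         7.5913          30.3652
  4         3.25         2.3279         9.3116          46.5581
  5         3.25         2.1416        10.7079          64.2476
  6       103.25        62.5911       375.5468       2,628.8275
  Σ                     75.3315       411.6487       2,792.4816
P = 75.3315.
Convexity = Σ t(t+1)·PV / [P·(1+y)²] = 2,792.4816 / (75.3315 × 1.181569) = 31.37289.

31.37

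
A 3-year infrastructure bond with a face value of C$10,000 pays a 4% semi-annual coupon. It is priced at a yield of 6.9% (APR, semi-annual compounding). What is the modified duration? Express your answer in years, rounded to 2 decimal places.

2.75 years

Periodic yield y = 0.0345. First find Macaulay duration:
  t   CF        PV=CF/(1+0.0345)^t    t·PV
  1       200.00       193.3301       193.3301
  2       200.00       186.8827       373.7653
  3       200.00       180.6502       541.9507
  4       200.00       174.6256       698.5026
  5       200.00       168.8020       844.0099
  6    10,200.00     8,321.7986    49,930.7917
  Σ                  9,226.0892    52,582.3502
P = 9,226.0892; Macaulay duration = 52,582.3502 / 9,226.0892 = 5.69931 half-year periods = 2.84966 years.
Modified duration = D_Mac / (1 + y) = 2.84966 / 1.0345 = 2.75462 years.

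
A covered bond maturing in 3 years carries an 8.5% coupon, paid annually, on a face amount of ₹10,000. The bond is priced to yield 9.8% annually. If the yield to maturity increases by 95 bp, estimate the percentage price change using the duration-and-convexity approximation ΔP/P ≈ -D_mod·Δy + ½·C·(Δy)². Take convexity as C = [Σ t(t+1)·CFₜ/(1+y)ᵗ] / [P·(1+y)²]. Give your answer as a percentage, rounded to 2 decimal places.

-2.35%

With y = 0.098:
  t   CF        PV=CF/(1+0.098)^t    t·PV        t(t+1)·PV
  1       850.00       774.1348       774.1348       1,548.2696
  2       850.00       705.0408     1,410.0816       4,230.2448
  3    10,850.00     8,196.3919    24,589.1758      98,356.7033
  Σ                  9,675.5675    26,773.3922     104,135.2177
P = 9,675.5675; D_Mac = 2.76711 yrs; D_mod = 2.52014 yrs; C = 8.92723.
Duration effect: -2.52014 × (+0.0095) = -0.023941
Convexity effect: 0.5 × 8.92723 × (0.0095)² = +0.0004028
ΔP/P ≈ -0.023941 + 0.0004028 = -0.023538 = -2.3538%.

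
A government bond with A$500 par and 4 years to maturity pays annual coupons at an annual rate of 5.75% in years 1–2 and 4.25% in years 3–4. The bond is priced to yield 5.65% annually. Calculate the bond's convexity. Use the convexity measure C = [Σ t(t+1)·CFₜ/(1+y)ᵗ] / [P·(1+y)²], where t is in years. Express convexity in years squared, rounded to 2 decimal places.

16.10

With y = 0.0565:
  t   CF        PV=CF/(1+0.0565)^t    t·PV        t(t+1)·PV
  1        28.75        27.2125        27.2125          54.4250
  2        28.75        25.7572        51.5144         154.5433
  3        21.25        18.0198        54.0595         216.2378
  4       521.25       418.3773     1,673.5090       8,367.5450
  Σ                    489.3668     1,806.2954       8,792.7511
P = 489.3668.
Convexity = Σ t(t+1)·PV / [P·(1+y)²] = 8,792.7511 / (489.3668 × 1.116192) = 16.09724.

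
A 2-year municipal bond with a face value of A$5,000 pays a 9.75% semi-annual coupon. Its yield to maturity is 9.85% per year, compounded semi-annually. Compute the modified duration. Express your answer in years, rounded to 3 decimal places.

1.777 years

Periodic yield y = 0.04925. First find Macaulay duration:
  t   CF        PV=CF/(1+0.04925)^t    t·PV
  1       243.75       232.3088       232.3088
  2       243.75       221.4046       442.8092
  3       243.75       211.0123       633.0368
  4     5,243.75     4,326.3940    17,305.5760
  Σ                  4,991.1197    18,613.7308
P = 4,991.1197; Macaulay duration = 18,613.7308 / 4,991.1197 = 3.72937 half-year periods = 1.86468 years.
Modified duration = D_Mac / (1 + y) = 1.86468 / 1.04925 = 1.77716 years.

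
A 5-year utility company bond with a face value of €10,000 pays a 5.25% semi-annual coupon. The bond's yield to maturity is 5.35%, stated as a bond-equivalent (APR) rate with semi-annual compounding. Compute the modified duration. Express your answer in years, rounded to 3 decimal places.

Periodic yield y = 0.02675. First find Macaulay duration:
  t   CF        PV=CF/(1+0.02675)^t    t·PV
  1       262.50       255.6611       255.6611
  2       262.50       249.0003       498.0006
  3       262.50       242.5131       727.5392
  4       262.50       236.1949       944.7795
  5       262.50       230.0413     1,150.2063
  6       262.50       224.0480     1,344.2879
  7       262.50       218.2108     1,527.4759
  8       262.50       212.5258     1,700.2062
  9       262.50       206.9888     1,862.8994
  10   10,262.50     7,881.4487    78,814.4873
  Σ                  9,956.6328    88,825.5435
P = 9,956.6328; Macaulay duration = 88,825.5435 / 9,956.6328 = 8.92124 half-year periods = 4.46062 years.
Modified duration = D_Mac / (1 + y) = 4.46062 / 1.02675 = 4.34441 years.

4.344 years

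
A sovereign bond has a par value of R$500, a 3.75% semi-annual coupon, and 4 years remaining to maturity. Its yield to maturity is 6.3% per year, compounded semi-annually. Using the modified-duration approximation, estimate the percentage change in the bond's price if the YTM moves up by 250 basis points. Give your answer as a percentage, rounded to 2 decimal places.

Periodic yield y = 0.0315. Modified duration first:
  t   CF        PV=CF/(1+0.0315)^t    t·PV
  1        9.375         9.0887         9.0887
  2        9.375         8.8112        17.6223
  3        9.375         8.5421        25.6262
  4        9.375         8.2812        33.1249
  5        9.375         8.0283        40.1416
  6        9.375         7.7832        46.6990
  7        9.375         7.5455        52.8183
  8      509.375       397.4512     3,179.6093
  Σ                    455.5313     3,404.7303
P = 455.5313; D_Mac = 7.47420 half-year periods = 3.73710 yrs; D_mod = 3.73710/(1+0.0315) = 3.62297 yrs.
ΔP/P ≈ -D_mod · Δy = -3.62297 × (+0.025) = -0.090574 = -9.0574%.

-9.06%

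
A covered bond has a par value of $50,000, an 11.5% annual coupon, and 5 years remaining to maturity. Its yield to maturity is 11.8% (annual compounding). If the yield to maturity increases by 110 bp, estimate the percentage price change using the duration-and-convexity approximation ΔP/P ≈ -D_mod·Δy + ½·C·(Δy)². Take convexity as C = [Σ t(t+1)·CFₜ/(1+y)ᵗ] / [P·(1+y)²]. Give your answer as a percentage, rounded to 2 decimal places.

-3.89%

With y = 0.118:
  t   CF        PV=CF/(1+0.118)^t    t·PV        t(t+1)·PV
  1     5,750.00     5,143.1127     5,143.1127      10,286.2254
  2     5,750.00     4,600.2797     9,200.5594      27,601.6782
  3     5,750.00     4,114.7403    12,344.2210      49,376.8840
  4     5,750.00     3,680.4475    14,721.7901      73,608.9506
  5    55,750.00    31,918.0135   159,590.0675     957,540.4048
  Σ                 49,456.5938   200,999.7507   1,118,414.1430
P = 49,456.5938; D_Mac = 4.06416 yrs; D_mod = 3.63521 yrs; C = 18.09234.
Duration effect: -3.63521 × (+0.011) = -0.039987
Convexity effect: 0.5 × 18.09234 × (0.011)² = +0.0010946
ΔP/P ≈ -0.039987 + 0.0010946 = -0.038893 = -3.8893%.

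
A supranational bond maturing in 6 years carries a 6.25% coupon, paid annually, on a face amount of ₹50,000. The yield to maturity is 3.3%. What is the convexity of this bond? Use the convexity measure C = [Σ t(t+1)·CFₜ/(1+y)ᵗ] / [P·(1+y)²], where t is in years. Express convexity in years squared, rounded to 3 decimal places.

With y = 0.033:
  t   CF        PV=CF/(1+0.033)^t    t·PV        t(t+1)·PV
  1     3,125.00     3,025.1694     3,025.1694       6,050.3388
  2     3,125.00     2,928.5280     5,857.0560      17,571.1679
  3     3,125.00     2,834.9738     8,504.9215      34,019.6862
  4     3,125.00     2,744.4084    10,977.6335      54,888.1675
  5     3,125.00     2,656.7361    13,283.6804      79,702.0825
  6    53,125.00    43,721.6974   262,330.1843   1,836,311.2899
  Σ                 57,911.5131   303,978.6451   2,028,542.7328
P = 57,911.5131.
Convexity = Σ t(t+1)·PV / [P·(1+y)²] = 2,028,542.7328 / (57,911.5131 × 1.067089) = 32.82605.

32.826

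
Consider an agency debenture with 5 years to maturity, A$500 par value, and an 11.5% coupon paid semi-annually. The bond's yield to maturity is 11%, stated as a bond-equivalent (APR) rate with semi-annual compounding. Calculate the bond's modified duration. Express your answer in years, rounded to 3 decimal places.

3.743 years

Periodic yield y = 0.055. First find Macaulay duration:
  t   CF        PV=CF/(1+0.055)^t    t·PV
  1        28.75        27.2512        27.2512
  2        28.75        25.8305        51.6610
  3        28.75        24.4839        73.4517
  4        28.75        23.2075        92.8299
  5        28.75        21.9976       109.9881
  6        28.75        20.8508       125.1049
  7        28.75        19.7638       138.3467
  8        28.75        18.7335       149.8677
  9        28.75        17.7568       159.8116
  10      528.75       309.5464     3,095.4642
  Σ                    509.4220     4,023.7769
P = 509.4220; Macaulay duration = 4,023.7769 / 509.4220 = 7.89871 half-year periods = 3.94936 years.
Modified duration = D_Mac / (1 + y) = 3.94936 / 1.055 = 3.74346 years.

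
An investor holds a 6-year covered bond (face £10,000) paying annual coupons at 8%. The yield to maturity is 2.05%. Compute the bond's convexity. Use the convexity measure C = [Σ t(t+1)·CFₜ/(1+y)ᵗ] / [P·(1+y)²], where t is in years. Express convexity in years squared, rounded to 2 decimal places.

32.66

With y = 0.0205:
  t   CF        PV=CF/(1+0.0205)^t    t·PV        t(t+1)·PV
  1       800.00       783.9294       783.9294       1,567.8589
  2       800.00       768.1817     1,536.3634       4,609.0903
  3       800.00       752.7503     2,258.2510       9,033.0041
  4       800.00       737.6289     2,950.5158      14,752.5789
  5       800.00       722.8113     3,614.0566      21,684.3394
  6    10,800.00     9,561.9331    57,371.5986     401,601.1905
  Σ                 13,327.2349    68,514.7149     453,248.0621
P = 13,327.2349.
Convexity = Σ t(t+1)·PV / [P·(1+y)²] = 453,248.0621 / (13,327.2349 × 1.041420) = 32.65652.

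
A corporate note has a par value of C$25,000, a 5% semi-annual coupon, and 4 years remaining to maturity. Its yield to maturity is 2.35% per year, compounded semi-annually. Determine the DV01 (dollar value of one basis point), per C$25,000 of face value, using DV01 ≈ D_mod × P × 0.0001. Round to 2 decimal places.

Periodic yield y = 0.01175.
  t   CF        PV=CF/(1+0.01175)^t    t·PV
  1       625.00       617.7415       617.7415
  2       625.00       610.5674     1,221.1347
  3       625.00       603.4765     1,810.4296
  4       625.00       596.4680     2,385.8721
  5       625.00       589.5409     2,947.7046
  6       625.00       582.6943     3,496.1656
  7       625.00       575.9271     4,031.4898
  8    25,625.00    23,338.7810   186,710.2483
  Σ                 27,515.1968   203,220.7862
P = 27,515.1968; D_Mac = 7.38577 half-year periods = 3.69288 yrs; D_mod = 3.65000 yrs.
DV01 ≈ 3.65000 × 27,515.1968 × 0.0001 = 10.043034.

C$10.04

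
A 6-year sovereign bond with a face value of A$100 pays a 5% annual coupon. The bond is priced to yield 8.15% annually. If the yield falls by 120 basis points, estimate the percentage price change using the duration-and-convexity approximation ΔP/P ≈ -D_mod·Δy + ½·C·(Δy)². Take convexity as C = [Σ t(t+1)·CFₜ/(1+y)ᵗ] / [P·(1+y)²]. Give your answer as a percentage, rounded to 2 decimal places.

+6.06%

With y = 0.0815:
  t   CF        PV=CF/(1+0.0815)^t    t·PV        t(t+1)·PV
  1         5.00         4.6232         4.6232           9.2464
  2         5.00         4.2748         8.5496          25.6489
  3         5.00         3.9527        11.8580          47.4320
  4         5.00         3.6548        14.6192          73.0960
  5         5.00         3.3794        16.8969         101.3815
  6       105.00        65.6191       393.7145       2,756.0015
  Σ                     85.5040       450.2615       3,012.8063
P = 85.5040; D_Mac = 5.26597 yrs; D_mod = 4.86914 yrs; C = 30.12534.
Duration effect: -4.86914 × (-0.012) = +0.058430
Convexity effect: 0.5 × 30.12534 × (-0.012)² = +0.0021690
ΔP/P ≈ +0.058430 + 0.0021690 = +0.060599 = +6.0599%.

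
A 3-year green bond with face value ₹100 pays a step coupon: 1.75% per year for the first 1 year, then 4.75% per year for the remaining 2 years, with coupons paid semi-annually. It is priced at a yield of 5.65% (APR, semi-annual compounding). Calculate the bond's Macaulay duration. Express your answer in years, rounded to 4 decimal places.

2.8921 years

Periodic yield y = 0.02825. Discount each cash flow and weight by its period:
  t   CF        PV=CF/(1+0.02825)^t    t·PV
  1        0.875         0.8510         0.8510
  2        0.875         0.8276         1.6552
  3        2.375         2.1846         6.5537
  4        2.375         2.1246         8.4982
  5        2.375         2.0662        10.3309
  6      102.375        86.6167       519.7002
  Σ                     94.6706       547.5892
Price P = Σ PV = 94.6706.
Macaulay duration = Σ(t·PV) / P = 547.5892 / 94.6706 = 5.78416 half-year periods.
In years: 5.78416 / 2 = 2.89208 years.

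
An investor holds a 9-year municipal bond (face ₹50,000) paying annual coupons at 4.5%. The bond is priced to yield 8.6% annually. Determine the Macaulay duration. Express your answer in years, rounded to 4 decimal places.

Periodic yield y = 0.086. Discount each cash flow and weight by its year:
  t   CF        PV=CF/(1+0.086)^t    t·PV
  1     2,250.00     2,071.8232     2,071.8232
  2     2,250.00     1,907.7562     3,815.5123
  3     2,250.00     1,756.6816     5,270.0447
  4     2,250.00     1,617.5705     6,470.2820
  5     2,250.00     1,489.4756     7,447.3780
  6     2,250.00     1,371.5245     8,229.1469
  7     2,250.00     1,262.9139     8,840.3973
  8     2,250.00     1,162.9041     9,303.2331
  9    52,250.00    24,866.6835   223,800.1519
  Σ                 37,507.3331   275,247.9694
Price P = Σ PV = 37,507.3331.
Macaulay duration = Σ(t·PV) / P = 275,247.9694 / 37,507.3331 = 7.33851 years.

7.3385 years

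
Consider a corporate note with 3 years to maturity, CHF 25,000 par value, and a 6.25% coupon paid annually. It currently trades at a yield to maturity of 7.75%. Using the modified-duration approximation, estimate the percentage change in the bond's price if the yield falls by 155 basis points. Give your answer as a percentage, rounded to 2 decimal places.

Periodic yield y = 0.0775. Modified duration first:
  t   CF        PV=CF/(1+0.0775)^t    t·PV
  1     1,562.50     1,450.1160     1,450.1160
  2     1,562.50     1,345.8153     2,691.6306
  3    26,562.50    21,233.2812    63,699.8435
  Σ                 24,029.2125    67,841.5902
P = 24,029.2125; D_Mac = 2.82330 yrs; D_mod = 2.82330/(1+0.0775) = 2.62023 yrs.
ΔP/P ≈ -D_mod · Δy = -2.62023 × (-0.0155) = +0.040614 = +4.0614%.

+4.06%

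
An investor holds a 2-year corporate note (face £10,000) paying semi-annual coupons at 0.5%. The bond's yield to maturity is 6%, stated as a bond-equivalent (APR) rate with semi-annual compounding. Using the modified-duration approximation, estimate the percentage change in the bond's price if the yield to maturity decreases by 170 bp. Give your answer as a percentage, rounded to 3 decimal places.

+3.288%

Periodic yield y = 0.03. Modified duration first:
  t   CF        PV=CF/(1+0.03)^t    t·PV
  1        25.00        24.2718        24.2718
  2        25.00        23.5649        47.1298
  3        25.00        22.8785        68.6356
  4    10,025.00     8,907.0827    35,628.3306
  Σ                  8,977.7979    35,768.3679
P = 8,977.7979; D_Mac = 3.98409 half-year periods = 1.99205 yrs; D_mod = 1.99205/(1+0.03) = 1.93402 yrs.
ΔP/P ≈ -D_mod · Δy = -1.93402 × (-0.017) = +0.032878 = +3.2878%.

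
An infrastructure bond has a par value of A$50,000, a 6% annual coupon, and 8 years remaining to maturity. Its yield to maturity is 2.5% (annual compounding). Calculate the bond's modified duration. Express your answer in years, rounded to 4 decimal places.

Periodic yield y = 0.025. First find Macaulay duration:
  t   CF        PV=CF/(1+0.025)^t    t·PV
  1     3,000.00     2,926.8293     2,926.8293
  2     3,000.00     2,855.4432     5,710.8864
  3     3,000.00     2,785.7982     8,357.3947
  4     3,000.00     2,717.8519    10,871.4077
  5     3,000.00     2,651.5629    13,257.8143
  6     3,000.00     2,586.8906    15,521.3436
  7     3,000.00     2,523.7957    17,666.5699
  8    53,000.00    43,499.5683   347,996.5460
  Σ                 62,547.7400   422,308.7919
P = 62,547.7400; Macaulay duration = 422,308.7919 / 62,547.7400 = 6.75178 years.
Modified duration = D_Mac / (1 + y) = 6.75178 / 1.025 = 6.58711 years.

6.5871 years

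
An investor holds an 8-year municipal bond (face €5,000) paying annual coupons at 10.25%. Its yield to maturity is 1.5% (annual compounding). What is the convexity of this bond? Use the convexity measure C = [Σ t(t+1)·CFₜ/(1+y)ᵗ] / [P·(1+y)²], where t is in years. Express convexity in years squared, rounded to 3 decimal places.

50.636

With y = 0.015:
  t   CF        PV=CF/(1+0.015)^t    t·PV        t(t+1)·PV
  1       512.50       504.9261       504.9261       1,009.8522
  2       512.50       497.4641       994.9283       2,984.7849
  3       512.50       490.1125     1,470.3374       5,881.3495
  4       512.50       482.8694     1,931.4777       9,657.3884
  5       512.50       475.7334     2,378.6671      14,272.0025
  6       512.50       468.7029     2,812.2172      19,685.5207
  7       512.50       461.7762     3,232.4336      25,859.4689
  8     5,512.50     4,893.5076    39,148.0606     352,332.5450
  Σ                  8,275.0922    52,473.0479     431,682.9121
P = 8,275.0922.
Convexity = Σ t(t+1)·PV / [P·(1+y)²] = 431,682.9121 / (8,275.0922 × 1.030225) = 50.63606.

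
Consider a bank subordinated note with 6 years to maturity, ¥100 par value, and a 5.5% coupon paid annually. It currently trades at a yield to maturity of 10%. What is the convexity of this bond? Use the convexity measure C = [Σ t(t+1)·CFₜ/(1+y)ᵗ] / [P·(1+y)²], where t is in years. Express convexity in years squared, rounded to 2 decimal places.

28.43

With y = 0.1:
  t   CF        PV=CF/(1+0.1)^t    t·PV        t(t+1)·PV
  1         5.50         5.0000         5.0000          10.0000
  2         5.50         4.5455         9.0909          27.2727
  3         5.50         4.1322        12.3967          49.5868
  4         5.50         3.7566        15.0263          75.1315
  5         5.50         3.4151        17.0753         102.4520
  6       105.50        59.5520       357.3120       2,501.1840
  Σ                     80.4013       415.9012       2,765.6270
P = 80.4013.
Convexity = Σ t(t+1)·PV / [P·(1+y)²] = 2,765.6270 / (80.4013 × 1.210000) = 28.42792.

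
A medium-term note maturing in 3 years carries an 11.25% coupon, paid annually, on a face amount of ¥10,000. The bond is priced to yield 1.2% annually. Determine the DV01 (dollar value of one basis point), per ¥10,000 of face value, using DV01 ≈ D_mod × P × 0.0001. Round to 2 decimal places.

¥3.51

Periodic yield y = 0.012.
  t   CF        PV=CF/(1+0.012)^t    t·PV
  1     1,125.00     1,111.6601     1,111.6601
  2     1,125.00     1,098.4783     2,196.9567
  3    11,125.00    10,733.9232    32,201.7695
  Σ                 12,944.0616    35,510.3862
P = 12,944.0616; D_Mac = 2.74337 yrs; D_mod = 2.71084 yrs.
DV01 ≈ 2.71084 × 12,944.0616 × 0.0001 = 3.508931.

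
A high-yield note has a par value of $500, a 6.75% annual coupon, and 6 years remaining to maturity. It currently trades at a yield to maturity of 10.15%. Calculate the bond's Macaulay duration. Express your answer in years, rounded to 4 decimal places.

5.0455 years

Periodic yield y = 0.1015. Discount each cash flow and weight by its year:
  t   CF        PV=CF/(1+0.1015)^t    t·PV
  1        33.75        30.6400        30.6400
  2        33.75        27.8166        55.6333
  3        33.75        25.2534        75.7603
  4        33.75        22.9264        91.7056
  5        33.75        20.8138       104.0690
  6       533.75       298.8346     1,793.0076
  Σ                    426.2849     2,150.8158
Price P = Σ PV = 426.2849.
Macaulay duration = Σ(t·PV) / P = 2,150.8158 / 426.2849 = 5.04549 years.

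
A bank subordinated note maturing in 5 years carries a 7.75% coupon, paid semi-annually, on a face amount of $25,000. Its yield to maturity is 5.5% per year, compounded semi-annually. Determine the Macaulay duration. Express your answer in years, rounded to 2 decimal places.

Periodic yield y = 0.0275. Discount each cash flow and weight by its period:
  t   CF        PV=CF/(1+0.0275)^t    t·PV
  1       968.75       942.8224       942.8224
  2       968.75       917.5887     1,835.1774
  3       968.75       893.0304     2,679.0911
  4       968.75       869.1293     3,476.5172
  5       968.75       845.8679     4,229.3397
  6       968.75       823.2291     4,939.3748
  7       968.75       801.1962     5,608.3737
  8       968.75       779.7530     6,238.0242
  9       968.75       758.8837     6,829.9535
  10   25,968.75    19,798.5206   197,985.2061
  Σ                 27,430.0214   234,763.8801
Price P = Σ PV = 27,430.0214.
Macaulay duration = Σ(t·PV) / P = 234,763.8801 / 27,430.0214 = 8.55865 half-year periods.
In years: 8.55865 / 2 = 4.27932 years.

4.28 years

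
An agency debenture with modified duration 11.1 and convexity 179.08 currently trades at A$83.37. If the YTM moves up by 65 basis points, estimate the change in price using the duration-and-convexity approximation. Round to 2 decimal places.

Duration effect: -D_mod·Δy = -11.1 × (+0.0065) = -0.072150
Convexity effect: ½·C·(Δy)² = 0.5 × 179.08 × (0.0065)² = +0.003783065
ΔP/P ≈ -0.072150 + 0.003783065 = -0.068366935
ΔP ≈ 83.37 × (-0.068366935) = -5.69975137095.

-A$5.70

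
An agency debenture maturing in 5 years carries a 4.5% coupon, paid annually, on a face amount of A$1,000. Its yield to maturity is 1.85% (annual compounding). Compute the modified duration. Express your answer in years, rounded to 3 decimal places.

Periodic yield y = 0.0185. First find Macaulay duration:
  t   CF        PV=CF/(1+0.0185)^t    t·PV
  1        45.00        44.1826        44.1826
  2        45.00        43.3801        86.7602
  3        45.00        42.5921       127.7764
  4        45.00        41.8185       167.2740
  5     1,045.00       953.4790     4,767.3949
  Σ                  1,125.4523     5,193.3881
P = 1,125.4523; Macaulay duration = 5,193.3881 / 1,125.4523 = 4.61449 years.
Modified duration = D_Mac / (1 + y) = 4.61449 / 1.0185 = 4.53067 years.

4.531 years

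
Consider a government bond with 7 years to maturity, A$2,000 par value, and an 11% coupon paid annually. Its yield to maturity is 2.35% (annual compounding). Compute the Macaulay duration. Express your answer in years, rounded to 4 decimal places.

5.6005 years

Periodic yield y = 0.0235. Discount each cash flow and weight by its year:
  t   CF        PV=CF/(1+0.0235)^t    t·PV
  1       220.00       214.9487       214.9487
  2       220.00       210.0134       420.0268
  3       220.00       205.1914       615.5742
  4       220.00       200.4801       801.9204
  5       220.00       195.8770       979.3850
  6       220.00       191.3796     1,148.2775
  7     2,220.00     1,886.8529    13,207.9704
  Σ                  3,104.7431    17,388.1030
Price P = Σ PV = 3,104.7431.
Macaulay duration = Σ(t·PV) / P = 17,388.1030 / 3,104.7431 = 5.60050 years.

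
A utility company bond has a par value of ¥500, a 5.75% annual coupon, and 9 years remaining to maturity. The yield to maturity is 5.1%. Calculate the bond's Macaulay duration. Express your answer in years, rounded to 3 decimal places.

7.315 years

Periodic yield y = 0.051. Discount each cash flow and weight by its year:
  t   CF        PV=CF/(1+0.051)^t    t·PV
  1        28.75        27.3549        27.3549
  2        28.75        26.0275        52.0550
  3        28.75        24.7645        74.2935
  4        28.75        23.5628        94.2512
  5        28.75        22.4194       112.0971
  6        28.75        21.3315       127.9890
  7        28.75        20.2964       142.0747
  8        28.75        19.3115       154.4920
  9       528.75       337.9294     3,041.3643
  Σ                    522.9979     3,825.9719
Price P = Σ PV = 522.9979.
Macaulay duration = Σ(t·PV) / P = 3,825.9719 / 522.9979 = 7.31546 years.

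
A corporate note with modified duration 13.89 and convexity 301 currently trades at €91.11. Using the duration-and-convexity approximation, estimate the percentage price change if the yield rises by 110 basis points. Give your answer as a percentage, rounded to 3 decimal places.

-13.458%

Duration effect: -D_mod·Δy = -13.89 × (+0.011) = -0.152790
Convexity effect: ½·C·(Δy)² = 0.5 × 301 × (0.011)² = +0.0182105
ΔP/P ≈ -0.152790 + 0.0182105 = -0.1345795
= -13.45795%.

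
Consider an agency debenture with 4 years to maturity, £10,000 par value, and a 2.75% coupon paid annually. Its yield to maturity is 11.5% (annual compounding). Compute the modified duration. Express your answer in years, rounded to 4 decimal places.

3.4181 years

Periodic yield y = 0.115. First find Macaulay duration:
  t   CF        PV=CF/(1+0.115)^t    t·PV
  1       275.00       246.6368       246.6368
  2       275.00       221.1989       442.3978
  3       275.00       198.3847       595.1540
  4    10,275.00     6,647.8676    26,591.4704
  Σ                  7,314.0879    27,875.6589
P = 7,314.0879; Macaulay duration = 27,875.6589 / 7,314.0879 = 3.81123 years.
Modified duration = D_Mac / (1 + y) = 3.81123 / 1.115 = 3.41814 years.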